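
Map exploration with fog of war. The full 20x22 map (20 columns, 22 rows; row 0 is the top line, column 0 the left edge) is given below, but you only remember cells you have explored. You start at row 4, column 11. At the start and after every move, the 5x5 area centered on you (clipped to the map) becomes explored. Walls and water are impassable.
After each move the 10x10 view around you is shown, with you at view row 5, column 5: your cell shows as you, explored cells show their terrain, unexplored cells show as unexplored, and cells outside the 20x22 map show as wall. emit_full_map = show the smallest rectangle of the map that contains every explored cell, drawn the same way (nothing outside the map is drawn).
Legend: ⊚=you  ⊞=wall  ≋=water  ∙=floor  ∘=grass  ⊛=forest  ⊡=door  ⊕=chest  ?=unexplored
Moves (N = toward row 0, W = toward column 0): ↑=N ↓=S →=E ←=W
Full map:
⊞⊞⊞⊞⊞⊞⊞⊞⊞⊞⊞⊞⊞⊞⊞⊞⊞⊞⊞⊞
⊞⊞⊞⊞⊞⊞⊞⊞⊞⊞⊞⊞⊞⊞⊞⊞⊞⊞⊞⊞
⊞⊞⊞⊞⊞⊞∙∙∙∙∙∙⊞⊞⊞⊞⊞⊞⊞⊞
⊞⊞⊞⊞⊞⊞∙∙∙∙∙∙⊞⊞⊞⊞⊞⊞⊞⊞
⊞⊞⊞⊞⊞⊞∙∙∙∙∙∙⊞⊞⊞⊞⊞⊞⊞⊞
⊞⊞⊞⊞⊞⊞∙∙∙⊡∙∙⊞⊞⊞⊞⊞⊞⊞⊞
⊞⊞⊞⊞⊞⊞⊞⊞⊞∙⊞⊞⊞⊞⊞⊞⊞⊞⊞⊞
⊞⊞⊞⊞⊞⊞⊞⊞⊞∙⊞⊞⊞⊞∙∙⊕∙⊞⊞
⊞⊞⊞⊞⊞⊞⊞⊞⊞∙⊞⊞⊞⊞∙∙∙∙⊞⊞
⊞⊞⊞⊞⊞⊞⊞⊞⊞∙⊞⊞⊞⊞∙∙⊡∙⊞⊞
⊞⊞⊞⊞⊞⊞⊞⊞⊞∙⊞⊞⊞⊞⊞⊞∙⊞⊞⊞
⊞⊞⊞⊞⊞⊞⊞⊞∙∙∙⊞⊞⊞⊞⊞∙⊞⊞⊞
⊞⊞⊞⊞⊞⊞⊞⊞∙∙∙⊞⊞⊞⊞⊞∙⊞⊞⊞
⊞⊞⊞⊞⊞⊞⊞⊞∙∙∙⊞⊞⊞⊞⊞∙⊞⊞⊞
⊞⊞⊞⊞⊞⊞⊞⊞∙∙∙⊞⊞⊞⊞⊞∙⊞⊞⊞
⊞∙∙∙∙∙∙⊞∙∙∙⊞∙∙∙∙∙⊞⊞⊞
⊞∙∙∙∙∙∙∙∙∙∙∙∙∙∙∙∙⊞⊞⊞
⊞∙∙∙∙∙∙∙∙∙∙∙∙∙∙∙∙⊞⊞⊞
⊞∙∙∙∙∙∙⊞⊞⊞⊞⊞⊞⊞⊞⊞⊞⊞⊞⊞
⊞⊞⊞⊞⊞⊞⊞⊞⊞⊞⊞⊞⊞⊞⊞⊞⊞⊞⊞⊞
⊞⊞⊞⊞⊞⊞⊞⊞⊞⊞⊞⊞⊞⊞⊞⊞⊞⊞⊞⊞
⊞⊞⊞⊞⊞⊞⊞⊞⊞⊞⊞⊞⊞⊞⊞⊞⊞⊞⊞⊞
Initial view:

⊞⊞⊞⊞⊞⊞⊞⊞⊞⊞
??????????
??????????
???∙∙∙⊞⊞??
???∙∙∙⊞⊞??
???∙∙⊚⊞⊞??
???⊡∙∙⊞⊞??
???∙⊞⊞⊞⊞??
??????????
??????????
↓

??????????
??????????
???∙∙∙⊞⊞??
???∙∙∙⊞⊞??
???∙∙∙⊞⊞??
???⊡∙⊚⊞⊞??
???∙⊞⊞⊞⊞??
???∙⊞⊞⊞⊞??
??????????
??????????

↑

⊞⊞⊞⊞⊞⊞⊞⊞⊞⊞
??????????
??????????
???∙∙∙⊞⊞??
???∙∙∙⊞⊞??
???∙∙⊚⊞⊞??
???⊡∙∙⊞⊞??
???∙⊞⊞⊞⊞??
???∙⊞⊞⊞⊞??
??????????

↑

⊞⊞⊞⊞⊞⊞⊞⊞⊞⊞
⊞⊞⊞⊞⊞⊞⊞⊞⊞⊞
??????????
???⊞⊞⊞⊞⊞??
???∙∙∙⊞⊞??
???∙∙⊚⊞⊞??
???∙∙∙⊞⊞??
???⊡∙∙⊞⊞??
???∙⊞⊞⊞⊞??
???∙⊞⊞⊞⊞??

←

⊞⊞⊞⊞⊞⊞⊞⊞⊞⊞
⊞⊞⊞⊞⊞⊞⊞⊞⊞⊞
??????????
???⊞⊞⊞⊞⊞⊞?
???∙∙∙∙⊞⊞?
???∙∙⊚∙⊞⊞?
???∙∙∙∙⊞⊞?
???∙⊡∙∙⊞⊞?
????∙⊞⊞⊞⊞?
????∙⊞⊞⊞⊞?

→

⊞⊞⊞⊞⊞⊞⊞⊞⊞⊞
⊞⊞⊞⊞⊞⊞⊞⊞⊞⊞
??????????
??⊞⊞⊞⊞⊞⊞??
??∙∙∙∙⊞⊞??
??∙∙∙⊚⊞⊞??
??∙∙∙∙⊞⊞??
??∙⊡∙∙⊞⊞??
???∙⊞⊞⊞⊞??
???∙⊞⊞⊞⊞??

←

⊞⊞⊞⊞⊞⊞⊞⊞⊞⊞
⊞⊞⊞⊞⊞⊞⊞⊞⊞⊞
??????????
???⊞⊞⊞⊞⊞⊞?
???∙∙∙∙⊞⊞?
???∙∙⊚∙⊞⊞?
???∙∙∙∙⊞⊞?
???∙⊡∙∙⊞⊞?
????∙⊞⊞⊞⊞?
????∙⊞⊞⊞⊞?

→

⊞⊞⊞⊞⊞⊞⊞⊞⊞⊞
⊞⊞⊞⊞⊞⊞⊞⊞⊞⊞
??????????
??⊞⊞⊞⊞⊞⊞??
??∙∙∙∙⊞⊞??
??∙∙∙⊚⊞⊞??
??∙∙∙∙⊞⊞??
??∙⊡∙∙⊞⊞??
???∙⊞⊞⊞⊞??
???∙⊞⊞⊞⊞??

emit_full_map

⊞⊞⊞⊞⊞⊞
∙∙∙∙⊞⊞
∙∙∙⊚⊞⊞
∙∙∙∙⊞⊞
∙⊡∙∙⊞⊞
?∙⊞⊞⊞⊞
?∙⊞⊞⊞⊞

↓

⊞⊞⊞⊞⊞⊞⊞⊞⊞⊞
??????????
??⊞⊞⊞⊞⊞⊞??
??∙∙∙∙⊞⊞??
??∙∙∙∙⊞⊞??
??∙∙∙⊚⊞⊞??
??∙⊡∙∙⊞⊞??
???∙⊞⊞⊞⊞??
???∙⊞⊞⊞⊞??
??????????

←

⊞⊞⊞⊞⊞⊞⊞⊞⊞⊞
??????????
???⊞⊞⊞⊞⊞⊞?
???∙∙∙∙⊞⊞?
???∙∙∙∙⊞⊞?
???∙∙⊚∙⊞⊞?
???∙⊡∙∙⊞⊞?
???⊞∙⊞⊞⊞⊞?
????∙⊞⊞⊞⊞?
??????????

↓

??????????
???⊞⊞⊞⊞⊞⊞?
???∙∙∙∙⊞⊞?
???∙∙∙∙⊞⊞?
???∙∙∙∙⊞⊞?
???∙⊡⊚∙⊞⊞?
???⊞∙⊞⊞⊞⊞?
???⊞∙⊞⊞⊞⊞?
??????????
??????????

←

??????????
????⊞⊞⊞⊞⊞⊞
????∙∙∙∙⊞⊞
???∙∙∙∙∙⊞⊞
???∙∙∙∙∙⊞⊞
???∙∙⊚∙∙⊞⊞
???⊞⊞∙⊞⊞⊞⊞
???⊞⊞∙⊞⊞⊞⊞
??????????
??????????

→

??????????
???⊞⊞⊞⊞⊞⊞?
???∙∙∙∙⊞⊞?
??∙∙∙∙∙⊞⊞?
??∙∙∙∙∙⊞⊞?
??∙∙⊡⊚∙⊞⊞?
??⊞⊞∙⊞⊞⊞⊞?
??⊞⊞∙⊞⊞⊞⊞?
??????????
??????????

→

??????????
??⊞⊞⊞⊞⊞⊞??
??∙∙∙∙⊞⊞??
?∙∙∙∙∙⊞⊞??
?∙∙∙∙∙⊞⊞??
?∙∙⊡∙⊚⊞⊞??
?⊞⊞∙⊞⊞⊞⊞??
?⊞⊞∙⊞⊞⊞⊞??
??????????
??????????

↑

⊞⊞⊞⊞⊞⊞⊞⊞⊞⊞
??????????
??⊞⊞⊞⊞⊞⊞??
??∙∙∙∙⊞⊞??
?∙∙∙∙∙⊞⊞??
?∙∙∙∙⊚⊞⊞??
?∙∙⊡∙∙⊞⊞??
?⊞⊞∙⊞⊞⊞⊞??
?⊞⊞∙⊞⊞⊞⊞??
??????????

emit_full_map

?⊞⊞⊞⊞⊞⊞
?∙∙∙∙⊞⊞
∙∙∙∙∙⊞⊞
∙∙∙∙⊚⊞⊞
∙∙⊡∙∙⊞⊞
⊞⊞∙⊞⊞⊞⊞
⊞⊞∙⊞⊞⊞⊞

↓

??????????
??⊞⊞⊞⊞⊞⊞??
??∙∙∙∙⊞⊞??
?∙∙∙∙∙⊞⊞??
?∙∙∙∙∙⊞⊞??
?∙∙⊡∙⊚⊞⊞??
?⊞⊞∙⊞⊞⊞⊞??
?⊞⊞∙⊞⊞⊞⊞??
??????????
??????????

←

??????????
???⊞⊞⊞⊞⊞⊞?
???∙∙∙∙⊞⊞?
??∙∙∙∙∙⊞⊞?
??∙∙∙∙∙⊞⊞?
??∙∙⊡⊚∙⊞⊞?
??⊞⊞∙⊞⊞⊞⊞?
??⊞⊞∙⊞⊞⊞⊞?
??????????
??????????

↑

⊞⊞⊞⊞⊞⊞⊞⊞⊞⊞
??????????
???⊞⊞⊞⊞⊞⊞?
???∙∙∙∙⊞⊞?
??∙∙∙∙∙⊞⊞?
??∙∙∙⊚∙⊞⊞?
??∙∙⊡∙∙⊞⊞?
??⊞⊞∙⊞⊞⊞⊞?
??⊞⊞∙⊞⊞⊞⊞?
??????????

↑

⊞⊞⊞⊞⊞⊞⊞⊞⊞⊞
⊞⊞⊞⊞⊞⊞⊞⊞⊞⊞
??????????
???⊞⊞⊞⊞⊞⊞?
???∙∙∙∙⊞⊞?
??∙∙∙⊚∙⊞⊞?
??∙∙∙∙∙⊞⊞?
??∙∙⊡∙∙⊞⊞?
??⊞⊞∙⊞⊞⊞⊞?
??⊞⊞∙⊞⊞⊞⊞?

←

⊞⊞⊞⊞⊞⊞⊞⊞⊞⊞
⊞⊞⊞⊞⊞⊞⊞⊞⊞⊞
??????????
???⊞⊞⊞⊞⊞⊞⊞
???∙∙∙∙∙⊞⊞
???∙∙⊚∙∙⊞⊞
???∙∙∙∙∙⊞⊞
???∙∙⊡∙∙⊞⊞
???⊞⊞∙⊞⊞⊞⊞
???⊞⊞∙⊞⊞⊞⊞

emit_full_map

⊞⊞⊞⊞⊞⊞⊞
∙∙∙∙∙⊞⊞
∙∙⊚∙∙⊞⊞
∙∙∙∙∙⊞⊞
∙∙⊡∙∙⊞⊞
⊞⊞∙⊞⊞⊞⊞
⊞⊞∙⊞⊞⊞⊞

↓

⊞⊞⊞⊞⊞⊞⊞⊞⊞⊞
??????????
???⊞⊞⊞⊞⊞⊞⊞
???∙∙∙∙∙⊞⊞
???∙∙∙∙∙⊞⊞
???∙∙⊚∙∙⊞⊞
???∙∙⊡∙∙⊞⊞
???⊞⊞∙⊞⊞⊞⊞
???⊞⊞∙⊞⊞⊞⊞
??????????

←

⊞⊞⊞⊞⊞⊞⊞⊞⊞⊞
??????????
????⊞⊞⊞⊞⊞⊞
???∙∙∙∙∙∙⊞
???∙∙∙∙∙∙⊞
???∙∙⊚∙∙∙⊞
???∙∙∙⊡∙∙⊞
???⊞⊞⊞∙⊞⊞⊞
????⊞⊞∙⊞⊞⊞
??????????

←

⊞⊞⊞⊞⊞⊞⊞⊞⊞⊞
??????????
?????⊞⊞⊞⊞⊞
???⊞∙∙∙∙∙∙
???⊞∙∙∙∙∙∙
???⊞∙⊚∙∙∙∙
???⊞∙∙∙⊡∙∙
???⊞⊞⊞⊞∙⊞⊞
?????⊞⊞∙⊞⊞
??????????

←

⊞⊞⊞⊞⊞⊞⊞⊞⊞⊞
??????????
??????⊞⊞⊞⊞
???⊞⊞∙∙∙∙∙
???⊞⊞∙∙∙∙∙
???⊞⊞⊚∙∙∙∙
???⊞⊞∙∙∙⊡∙
???⊞⊞⊞⊞⊞∙⊞
??????⊞⊞∙⊞
??????????

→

⊞⊞⊞⊞⊞⊞⊞⊞⊞⊞
??????????
?????⊞⊞⊞⊞⊞
??⊞⊞∙∙∙∙∙∙
??⊞⊞∙∙∙∙∙∙
??⊞⊞∙⊚∙∙∙∙
??⊞⊞∙∙∙⊡∙∙
??⊞⊞⊞⊞⊞∙⊞⊞
?????⊞⊞∙⊞⊞
??????????

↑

⊞⊞⊞⊞⊞⊞⊞⊞⊞⊞
⊞⊞⊞⊞⊞⊞⊞⊞⊞⊞
??????????
???⊞⊞⊞⊞⊞⊞⊞
??⊞⊞∙∙∙∙∙∙
??⊞⊞∙⊚∙∙∙∙
??⊞⊞∙∙∙∙∙∙
??⊞⊞∙∙∙⊡∙∙
??⊞⊞⊞⊞⊞∙⊞⊞
?????⊞⊞∙⊞⊞

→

⊞⊞⊞⊞⊞⊞⊞⊞⊞⊞
⊞⊞⊞⊞⊞⊞⊞⊞⊞⊞
??????????
??⊞⊞⊞⊞⊞⊞⊞⊞
?⊞⊞∙∙∙∙∙∙⊞
?⊞⊞∙∙⊚∙∙∙⊞
?⊞⊞∙∙∙∙∙∙⊞
?⊞⊞∙∙∙⊡∙∙⊞
?⊞⊞⊞⊞⊞∙⊞⊞⊞
????⊞⊞∙⊞⊞⊞

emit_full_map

?⊞⊞⊞⊞⊞⊞⊞⊞⊞
⊞⊞∙∙∙∙∙∙⊞⊞
⊞⊞∙∙⊚∙∙∙⊞⊞
⊞⊞∙∙∙∙∙∙⊞⊞
⊞⊞∙∙∙⊡∙∙⊞⊞
⊞⊞⊞⊞⊞∙⊞⊞⊞⊞
???⊞⊞∙⊞⊞⊞⊞

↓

⊞⊞⊞⊞⊞⊞⊞⊞⊞⊞
??????????
??⊞⊞⊞⊞⊞⊞⊞⊞
?⊞⊞∙∙∙∙∙∙⊞
?⊞⊞∙∙∙∙∙∙⊞
?⊞⊞∙∙⊚∙∙∙⊞
?⊞⊞∙∙∙⊡∙∙⊞
?⊞⊞⊞⊞⊞∙⊞⊞⊞
????⊞⊞∙⊞⊞⊞
??????????

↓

??????????
??⊞⊞⊞⊞⊞⊞⊞⊞
?⊞⊞∙∙∙∙∙∙⊞
?⊞⊞∙∙∙∙∙∙⊞
?⊞⊞∙∙∙∙∙∙⊞
?⊞⊞∙∙⊚⊡∙∙⊞
?⊞⊞⊞⊞⊞∙⊞⊞⊞
???⊞⊞⊞∙⊞⊞⊞
??????????
??????????

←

??????????
???⊞⊞⊞⊞⊞⊞⊞
??⊞⊞∙∙∙∙∙∙
??⊞⊞∙∙∙∙∙∙
??⊞⊞∙∙∙∙∙∙
??⊞⊞∙⊚∙⊡∙∙
??⊞⊞⊞⊞⊞∙⊞⊞
???⊞⊞⊞⊞∙⊞⊞
??????????
??????????

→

??????????
??⊞⊞⊞⊞⊞⊞⊞⊞
?⊞⊞∙∙∙∙∙∙⊞
?⊞⊞∙∙∙∙∙∙⊞
?⊞⊞∙∙∙∙∙∙⊞
?⊞⊞∙∙⊚⊡∙∙⊞
?⊞⊞⊞⊞⊞∙⊞⊞⊞
??⊞⊞⊞⊞∙⊞⊞⊞
??????????
??????????

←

??????????
???⊞⊞⊞⊞⊞⊞⊞
??⊞⊞∙∙∙∙∙∙
??⊞⊞∙∙∙∙∙∙
??⊞⊞∙∙∙∙∙∙
??⊞⊞∙⊚∙⊡∙∙
??⊞⊞⊞⊞⊞∙⊞⊞
???⊞⊞⊞⊞∙⊞⊞
??????????
??????????

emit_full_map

?⊞⊞⊞⊞⊞⊞⊞⊞⊞
⊞⊞∙∙∙∙∙∙⊞⊞
⊞⊞∙∙∙∙∙∙⊞⊞
⊞⊞∙∙∙∙∙∙⊞⊞
⊞⊞∙⊚∙⊡∙∙⊞⊞
⊞⊞⊞⊞⊞∙⊞⊞⊞⊞
?⊞⊞⊞⊞∙⊞⊞⊞⊞


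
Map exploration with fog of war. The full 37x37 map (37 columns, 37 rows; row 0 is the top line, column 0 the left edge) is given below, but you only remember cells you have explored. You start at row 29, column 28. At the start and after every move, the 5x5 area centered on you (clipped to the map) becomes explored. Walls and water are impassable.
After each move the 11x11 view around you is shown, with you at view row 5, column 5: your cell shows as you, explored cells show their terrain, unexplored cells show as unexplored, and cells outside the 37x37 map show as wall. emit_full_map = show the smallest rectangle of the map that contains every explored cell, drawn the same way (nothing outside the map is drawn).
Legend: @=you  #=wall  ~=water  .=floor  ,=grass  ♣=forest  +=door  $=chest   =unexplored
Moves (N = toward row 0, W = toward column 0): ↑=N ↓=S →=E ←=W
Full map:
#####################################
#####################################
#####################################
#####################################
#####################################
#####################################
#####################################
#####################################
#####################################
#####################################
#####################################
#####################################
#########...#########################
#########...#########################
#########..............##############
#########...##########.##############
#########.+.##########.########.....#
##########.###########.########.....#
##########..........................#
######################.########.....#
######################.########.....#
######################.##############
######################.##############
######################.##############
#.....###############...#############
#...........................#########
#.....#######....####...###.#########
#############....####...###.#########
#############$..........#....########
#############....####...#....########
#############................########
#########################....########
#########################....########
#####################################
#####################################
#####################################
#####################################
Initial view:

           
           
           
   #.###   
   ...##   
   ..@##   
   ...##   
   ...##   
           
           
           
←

           
           
           
   ##.###  
   ....##  
   ..@.##  
   ....##  
   ....##  
           
           
           

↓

           
           
   ##.###  
   ....##  
   ....##  
   ..@.##  
   ....##  
   ....#   
           
           
           

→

           
           
  ##.###   
  ....##   
  ....##   
  ...@##   
  ....##   
  ....##   
           
           
           

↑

           
           
           
  ##.###   
  ....##   
  ...@##   
  ....##   
  ....##   
  ....##   
           
           

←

           
           
           
   ##.###  
   ....##  
   ..@.##  
   ....##  
   ....##  
   ....##  
           
           

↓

           
           
   ##.###  
   ....##  
   ....##  
   ..@.##  
   ....##  
   ....##  
           
           
           

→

           
           
  ##.###   
  ....##   
  ....##   
  ...@##   
  ....##   
  ....##   
           
           
           

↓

           
  ##.###   
  ....##   
  ....##   
  ....##   
  ...@##   
  ....##   
   #####   
           
           
           

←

           
   ##.###  
   ....##  
   ....##  
   ....##  
   ..@.##  
   ....##  
   ######  
           
           
           

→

           
  ##.###   
  ....##   
  ....##   
  ....##   
  ...@##   
  ....##   
  ######   
           
           
           

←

           
   ##.###  
   ....##  
   ....##  
   ....##  
   ..@.##  
   ....##  
   ######  
           
           
           

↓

   ##.###  
   ....##  
   ....##  
   ....##  
   ....##  
   ..@.##  
   ######  
   #####   
           
           
###########

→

  ##.###   
  ....##   
  ....##   
  ....##   
  ....##   
  ...@##   
  ######   
  ######   
           
           
###########

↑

           
  ##.###   
  ....##   
  ....##   
  ....##   
  ...@##   
  ....##   
  ######   
  ######   
           
           

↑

           
           
  ##.###   
  ....##   
  ....##   
  ...@##   
  ....##   
  ....##   
  ######   
  ######   
           

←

           
           
   ##.###  
   ....##  
   ....##  
   ..@.##  
   ....##  
   ....##  
   ######  
   ######  
           

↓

           
   ##.###  
   ....##  
   ....##  
   ....##  
   ..@.##  
   ....##  
   ######  
   ######  
           
           

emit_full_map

##.###
....##
....##
....##
..@.##
....##
######
######

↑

           
           
   ##.###  
   ....##  
   ....##  
   ..@.##  
   ....##  
   ....##  
   ######  
   ######  
           

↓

           
   ##.###  
   ....##  
   ....##  
   ....##  
   ..@.##  
   ....##  
   ######  
   ######  
           
           

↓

   ##.###  
   ....##  
   ....##  
   ....##  
   ....##  
   ..@.##  
   ######  
   ######  
           
           
###########


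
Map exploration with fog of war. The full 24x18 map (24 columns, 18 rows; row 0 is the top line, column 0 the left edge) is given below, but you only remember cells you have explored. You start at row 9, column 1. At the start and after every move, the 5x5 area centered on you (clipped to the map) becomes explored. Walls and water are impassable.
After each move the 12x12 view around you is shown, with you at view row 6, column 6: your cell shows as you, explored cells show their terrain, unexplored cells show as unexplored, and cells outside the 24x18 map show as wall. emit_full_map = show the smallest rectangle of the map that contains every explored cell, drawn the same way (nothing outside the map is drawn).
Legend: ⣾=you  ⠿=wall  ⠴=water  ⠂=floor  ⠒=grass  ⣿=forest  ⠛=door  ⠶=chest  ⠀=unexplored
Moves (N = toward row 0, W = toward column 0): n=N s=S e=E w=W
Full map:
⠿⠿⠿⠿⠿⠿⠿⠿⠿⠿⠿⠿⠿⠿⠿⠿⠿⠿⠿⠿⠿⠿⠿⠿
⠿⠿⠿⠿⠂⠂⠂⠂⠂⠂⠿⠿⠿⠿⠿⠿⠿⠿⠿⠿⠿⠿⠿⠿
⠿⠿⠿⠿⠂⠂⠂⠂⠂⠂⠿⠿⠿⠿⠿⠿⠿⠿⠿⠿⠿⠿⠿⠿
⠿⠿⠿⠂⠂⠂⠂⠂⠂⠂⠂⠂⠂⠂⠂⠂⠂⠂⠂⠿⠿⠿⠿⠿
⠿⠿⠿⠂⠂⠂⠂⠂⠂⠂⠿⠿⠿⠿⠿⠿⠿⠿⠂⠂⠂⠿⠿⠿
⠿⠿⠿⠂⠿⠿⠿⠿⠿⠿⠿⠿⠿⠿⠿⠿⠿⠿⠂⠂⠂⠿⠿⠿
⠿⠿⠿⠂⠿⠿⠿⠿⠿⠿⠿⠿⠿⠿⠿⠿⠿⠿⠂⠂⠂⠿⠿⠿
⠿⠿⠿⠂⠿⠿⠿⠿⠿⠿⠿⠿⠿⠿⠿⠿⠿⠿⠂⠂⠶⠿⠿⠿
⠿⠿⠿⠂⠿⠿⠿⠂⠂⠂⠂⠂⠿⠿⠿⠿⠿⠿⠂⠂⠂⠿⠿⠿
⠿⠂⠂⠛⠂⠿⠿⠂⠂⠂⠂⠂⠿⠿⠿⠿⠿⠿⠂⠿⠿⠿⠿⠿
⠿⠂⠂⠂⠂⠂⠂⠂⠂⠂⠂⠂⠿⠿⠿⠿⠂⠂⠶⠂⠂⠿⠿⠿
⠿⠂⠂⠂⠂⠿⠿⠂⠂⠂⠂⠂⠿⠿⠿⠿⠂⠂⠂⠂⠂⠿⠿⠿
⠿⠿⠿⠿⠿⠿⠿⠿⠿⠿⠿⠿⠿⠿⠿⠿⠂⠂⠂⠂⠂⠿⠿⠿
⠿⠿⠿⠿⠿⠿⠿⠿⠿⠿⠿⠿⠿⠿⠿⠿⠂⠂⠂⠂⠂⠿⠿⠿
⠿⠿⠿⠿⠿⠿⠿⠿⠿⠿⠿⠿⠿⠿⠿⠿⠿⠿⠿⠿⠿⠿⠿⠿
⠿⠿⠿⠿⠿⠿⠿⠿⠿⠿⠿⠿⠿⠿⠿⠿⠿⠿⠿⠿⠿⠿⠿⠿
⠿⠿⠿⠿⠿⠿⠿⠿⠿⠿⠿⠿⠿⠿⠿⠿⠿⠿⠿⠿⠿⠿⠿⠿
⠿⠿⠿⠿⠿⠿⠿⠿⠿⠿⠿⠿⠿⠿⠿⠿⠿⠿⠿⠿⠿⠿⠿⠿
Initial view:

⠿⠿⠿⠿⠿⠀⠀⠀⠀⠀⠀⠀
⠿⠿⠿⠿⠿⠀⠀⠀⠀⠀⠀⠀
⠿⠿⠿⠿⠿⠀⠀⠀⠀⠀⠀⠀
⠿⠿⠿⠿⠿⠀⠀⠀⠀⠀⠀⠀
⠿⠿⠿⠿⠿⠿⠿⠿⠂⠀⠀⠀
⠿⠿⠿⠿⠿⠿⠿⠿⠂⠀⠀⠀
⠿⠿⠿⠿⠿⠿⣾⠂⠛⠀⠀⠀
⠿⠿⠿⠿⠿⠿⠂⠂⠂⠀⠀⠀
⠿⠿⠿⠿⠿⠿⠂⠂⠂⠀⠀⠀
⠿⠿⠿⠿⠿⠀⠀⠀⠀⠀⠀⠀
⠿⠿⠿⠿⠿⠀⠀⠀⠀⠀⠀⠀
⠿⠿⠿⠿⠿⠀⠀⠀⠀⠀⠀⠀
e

⠿⠿⠿⠿⠀⠀⠀⠀⠀⠀⠀⠀
⠿⠿⠿⠿⠀⠀⠀⠀⠀⠀⠀⠀
⠿⠿⠿⠿⠀⠀⠀⠀⠀⠀⠀⠀
⠿⠿⠿⠿⠀⠀⠀⠀⠀⠀⠀⠀
⠿⠿⠿⠿⠿⠿⠿⠂⠿⠀⠀⠀
⠿⠿⠿⠿⠿⠿⠿⠂⠿⠀⠀⠀
⠿⠿⠿⠿⠿⠂⣾⠛⠂⠀⠀⠀
⠿⠿⠿⠿⠿⠂⠂⠂⠂⠀⠀⠀
⠿⠿⠿⠿⠿⠂⠂⠂⠂⠀⠀⠀
⠿⠿⠿⠿⠀⠀⠀⠀⠀⠀⠀⠀
⠿⠿⠿⠿⠀⠀⠀⠀⠀⠀⠀⠀
⠿⠿⠿⠿⠀⠀⠀⠀⠀⠀⠀⠀

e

⠿⠿⠿⠀⠀⠀⠀⠀⠀⠀⠀⠀
⠿⠿⠿⠀⠀⠀⠀⠀⠀⠀⠀⠀
⠿⠿⠿⠀⠀⠀⠀⠀⠀⠀⠀⠀
⠿⠿⠿⠀⠀⠀⠀⠀⠀⠀⠀⠀
⠿⠿⠿⠿⠿⠿⠂⠿⠿⠀⠀⠀
⠿⠿⠿⠿⠿⠿⠂⠿⠿⠀⠀⠀
⠿⠿⠿⠿⠂⠂⣾⠂⠿⠀⠀⠀
⠿⠿⠿⠿⠂⠂⠂⠂⠂⠀⠀⠀
⠿⠿⠿⠿⠂⠂⠂⠂⠿⠀⠀⠀
⠿⠿⠿⠀⠀⠀⠀⠀⠀⠀⠀⠀
⠿⠿⠿⠀⠀⠀⠀⠀⠀⠀⠀⠀
⠿⠿⠿⠀⠀⠀⠀⠀⠀⠀⠀⠀

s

⠿⠿⠿⠀⠀⠀⠀⠀⠀⠀⠀⠀
⠿⠿⠿⠀⠀⠀⠀⠀⠀⠀⠀⠀
⠿⠿⠿⠀⠀⠀⠀⠀⠀⠀⠀⠀
⠿⠿⠿⠿⠿⠿⠂⠿⠿⠀⠀⠀
⠿⠿⠿⠿⠿⠿⠂⠿⠿⠀⠀⠀
⠿⠿⠿⠿⠂⠂⠛⠂⠿⠀⠀⠀
⠿⠿⠿⠿⠂⠂⣾⠂⠂⠀⠀⠀
⠿⠿⠿⠿⠂⠂⠂⠂⠿⠀⠀⠀
⠿⠿⠿⠀⠿⠿⠿⠿⠿⠀⠀⠀
⠿⠿⠿⠀⠀⠀⠀⠀⠀⠀⠀⠀
⠿⠿⠿⠀⠀⠀⠀⠀⠀⠀⠀⠀
⠿⠿⠿⠀⠀⠀⠀⠀⠀⠀⠀⠀

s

⠿⠿⠿⠀⠀⠀⠀⠀⠀⠀⠀⠀
⠿⠿⠿⠀⠀⠀⠀⠀⠀⠀⠀⠀
⠿⠿⠿⠿⠿⠿⠂⠿⠿⠀⠀⠀
⠿⠿⠿⠿⠿⠿⠂⠿⠿⠀⠀⠀
⠿⠿⠿⠿⠂⠂⠛⠂⠿⠀⠀⠀
⠿⠿⠿⠿⠂⠂⠂⠂⠂⠀⠀⠀
⠿⠿⠿⠿⠂⠂⣾⠂⠿⠀⠀⠀
⠿⠿⠿⠀⠿⠿⠿⠿⠿⠀⠀⠀
⠿⠿⠿⠀⠿⠿⠿⠿⠿⠀⠀⠀
⠿⠿⠿⠀⠀⠀⠀⠀⠀⠀⠀⠀
⠿⠿⠿⠀⠀⠀⠀⠀⠀⠀⠀⠀
⠿⠿⠿⠀⠀⠀⠀⠀⠀⠀⠀⠀

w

⠿⠿⠿⠿⠀⠀⠀⠀⠀⠀⠀⠀
⠿⠿⠿⠿⠀⠀⠀⠀⠀⠀⠀⠀
⠿⠿⠿⠿⠿⠿⠿⠂⠿⠿⠀⠀
⠿⠿⠿⠿⠿⠿⠿⠂⠿⠿⠀⠀
⠿⠿⠿⠿⠿⠂⠂⠛⠂⠿⠀⠀
⠿⠿⠿⠿⠿⠂⠂⠂⠂⠂⠀⠀
⠿⠿⠿⠿⠿⠂⣾⠂⠂⠿⠀⠀
⠿⠿⠿⠿⠿⠿⠿⠿⠿⠿⠀⠀
⠿⠿⠿⠿⠿⠿⠿⠿⠿⠿⠀⠀
⠿⠿⠿⠿⠀⠀⠀⠀⠀⠀⠀⠀
⠿⠿⠿⠿⠀⠀⠀⠀⠀⠀⠀⠀
⠿⠿⠿⠿⠀⠀⠀⠀⠀⠀⠀⠀

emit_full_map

⠿⠿⠿⠂⠿⠿
⠿⠿⠿⠂⠿⠿
⠿⠂⠂⠛⠂⠿
⠿⠂⠂⠂⠂⠂
⠿⠂⣾⠂⠂⠿
⠿⠿⠿⠿⠿⠿
⠿⠿⠿⠿⠿⠿

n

⠿⠿⠿⠿⠀⠀⠀⠀⠀⠀⠀⠀
⠿⠿⠿⠿⠀⠀⠀⠀⠀⠀⠀⠀
⠿⠿⠿⠿⠀⠀⠀⠀⠀⠀⠀⠀
⠿⠿⠿⠿⠿⠿⠿⠂⠿⠿⠀⠀
⠿⠿⠿⠿⠿⠿⠿⠂⠿⠿⠀⠀
⠿⠿⠿⠿⠿⠂⠂⠛⠂⠿⠀⠀
⠿⠿⠿⠿⠿⠂⣾⠂⠂⠂⠀⠀
⠿⠿⠿⠿⠿⠂⠂⠂⠂⠿⠀⠀
⠿⠿⠿⠿⠿⠿⠿⠿⠿⠿⠀⠀
⠿⠿⠿⠿⠿⠿⠿⠿⠿⠿⠀⠀
⠿⠿⠿⠿⠀⠀⠀⠀⠀⠀⠀⠀
⠿⠿⠿⠿⠀⠀⠀⠀⠀⠀⠀⠀

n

⠿⠿⠿⠿⠀⠀⠀⠀⠀⠀⠀⠀
⠿⠿⠿⠿⠀⠀⠀⠀⠀⠀⠀⠀
⠿⠿⠿⠿⠀⠀⠀⠀⠀⠀⠀⠀
⠿⠿⠿⠿⠀⠀⠀⠀⠀⠀⠀⠀
⠿⠿⠿⠿⠿⠿⠿⠂⠿⠿⠀⠀
⠿⠿⠿⠿⠿⠿⠿⠂⠿⠿⠀⠀
⠿⠿⠿⠿⠿⠂⣾⠛⠂⠿⠀⠀
⠿⠿⠿⠿⠿⠂⠂⠂⠂⠂⠀⠀
⠿⠿⠿⠿⠿⠂⠂⠂⠂⠿⠀⠀
⠿⠿⠿⠿⠿⠿⠿⠿⠿⠿⠀⠀
⠿⠿⠿⠿⠿⠿⠿⠿⠿⠿⠀⠀
⠿⠿⠿⠿⠀⠀⠀⠀⠀⠀⠀⠀

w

⠿⠿⠿⠿⠿⠀⠀⠀⠀⠀⠀⠀
⠿⠿⠿⠿⠿⠀⠀⠀⠀⠀⠀⠀
⠿⠿⠿⠿⠿⠀⠀⠀⠀⠀⠀⠀
⠿⠿⠿⠿⠿⠀⠀⠀⠀⠀⠀⠀
⠿⠿⠿⠿⠿⠿⠿⠿⠂⠿⠿⠀
⠿⠿⠿⠿⠿⠿⠿⠿⠂⠿⠿⠀
⠿⠿⠿⠿⠿⠿⣾⠂⠛⠂⠿⠀
⠿⠿⠿⠿⠿⠿⠂⠂⠂⠂⠂⠀
⠿⠿⠿⠿⠿⠿⠂⠂⠂⠂⠿⠀
⠿⠿⠿⠿⠿⠿⠿⠿⠿⠿⠿⠀
⠿⠿⠿⠿⠿⠿⠿⠿⠿⠿⠿⠀
⠿⠿⠿⠿⠿⠀⠀⠀⠀⠀⠀⠀

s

⠿⠿⠿⠿⠿⠀⠀⠀⠀⠀⠀⠀
⠿⠿⠿⠿⠿⠀⠀⠀⠀⠀⠀⠀
⠿⠿⠿⠿⠿⠀⠀⠀⠀⠀⠀⠀
⠿⠿⠿⠿⠿⠿⠿⠿⠂⠿⠿⠀
⠿⠿⠿⠿⠿⠿⠿⠿⠂⠿⠿⠀
⠿⠿⠿⠿⠿⠿⠂⠂⠛⠂⠿⠀
⠿⠿⠿⠿⠿⠿⣾⠂⠂⠂⠂⠀
⠿⠿⠿⠿⠿⠿⠂⠂⠂⠂⠿⠀
⠿⠿⠿⠿⠿⠿⠿⠿⠿⠿⠿⠀
⠿⠿⠿⠿⠿⠿⠿⠿⠿⠿⠿⠀
⠿⠿⠿⠿⠿⠀⠀⠀⠀⠀⠀⠀
⠿⠿⠿⠿⠿⠀⠀⠀⠀⠀⠀⠀

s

⠿⠿⠿⠿⠿⠀⠀⠀⠀⠀⠀⠀
⠿⠿⠿⠿⠿⠀⠀⠀⠀⠀⠀⠀
⠿⠿⠿⠿⠿⠿⠿⠿⠂⠿⠿⠀
⠿⠿⠿⠿⠿⠿⠿⠿⠂⠿⠿⠀
⠿⠿⠿⠿⠿⠿⠂⠂⠛⠂⠿⠀
⠿⠿⠿⠿⠿⠿⠂⠂⠂⠂⠂⠀
⠿⠿⠿⠿⠿⠿⣾⠂⠂⠂⠿⠀
⠿⠿⠿⠿⠿⠿⠿⠿⠿⠿⠿⠀
⠿⠿⠿⠿⠿⠿⠿⠿⠿⠿⠿⠀
⠿⠿⠿⠿⠿⠀⠀⠀⠀⠀⠀⠀
⠿⠿⠿⠿⠿⠀⠀⠀⠀⠀⠀⠀
⠿⠿⠿⠿⠿⠀⠀⠀⠀⠀⠀⠀

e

⠿⠿⠿⠿⠀⠀⠀⠀⠀⠀⠀⠀
⠿⠿⠿⠿⠀⠀⠀⠀⠀⠀⠀⠀
⠿⠿⠿⠿⠿⠿⠿⠂⠿⠿⠀⠀
⠿⠿⠿⠿⠿⠿⠿⠂⠿⠿⠀⠀
⠿⠿⠿⠿⠿⠂⠂⠛⠂⠿⠀⠀
⠿⠿⠿⠿⠿⠂⠂⠂⠂⠂⠀⠀
⠿⠿⠿⠿⠿⠂⣾⠂⠂⠿⠀⠀
⠿⠿⠿⠿⠿⠿⠿⠿⠿⠿⠀⠀
⠿⠿⠿⠿⠿⠿⠿⠿⠿⠿⠀⠀
⠿⠿⠿⠿⠀⠀⠀⠀⠀⠀⠀⠀
⠿⠿⠿⠿⠀⠀⠀⠀⠀⠀⠀⠀
⠿⠿⠿⠿⠀⠀⠀⠀⠀⠀⠀⠀

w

⠿⠿⠿⠿⠿⠀⠀⠀⠀⠀⠀⠀
⠿⠿⠿⠿⠿⠀⠀⠀⠀⠀⠀⠀
⠿⠿⠿⠿⠿⠿⠿⠿⠂⠿⠿⠀
⠿⠿⠿⠿⠿⠿⠿⠿⠂⠿⠿⠀
⠿⠿⠿⠿⠿⠿⠂⠂⠛⠂⠿⠀
⠿⠿⠿⠿⠿⠿⠂⠂⠂⠂⠂⠀
⠿⠿⠿⠿⠿⠿⣾⠂⠂⠂⠿⠀
⠿⠿⠿⠿⠿⠿⠿⠿⠿⠿⠿⠀
⠿⠿⠿⠿⠿⠿⠿⠿⠿⠿⠿⠀
⠿⠿⠿⠿⠿⠀⠀⠀⠀⠀⠀⠀
⠿⠿⠿⠿⠿⠀⠀⠀⠀⠀⠀⠀
⠿⠿⠿⠿⠿⠀⠀⠀⠀⠀⠀⠀

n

⠿⠿⠿⠿⠿⠀⠀⠀⠀⠀⠀⠀
⠿⠿⠿⠿⠿⠀⠀⠀⠀⠀⠀⠀
⠿⠿⠿⠿⠿⠀⠀⠀⠀⠀⠀⠀
⠿⠿⠿⠿⠿⠿⠿⠿⠂⠿⠿⠀
⠿⠿⠿⠿⠿⠿⠿⠿⠂⠿⠿⠀
⠿⠿⠿⠿⠿⠿⠂⠂⠛⠂⠿⠀
⠿⠿⠿⠿⠿⠿⣾⠂⠂⠂⠂⠀
⠿⠿⠿⠿⠿⠿⠂⠂⠂⠂⠿⠀
⠿⠿⠿⠿⠿⠿⠿⠿⠿⠿⠿⠀
⠿⠿⠿⠿⠿⠿⠿⠿⠿⠿⠿⠀
⠿⠿⠿⠿⠿⠀⠀⠀⠀⠀⠀⠀
⠿⠿⠿⠿⠿⠀⠀⠀⠀⠀⠀⠀

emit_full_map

⠿⠿⠿⠂⠿⠿
⠿⠿⠿⠂⠿⠿
⠿⠂⠂⠛⠂⠿
⠿⣾⠂⠂⠂⠂
⠿⠂⠂⠂⠂⠿
⠿⠿⠿⠿⠿⠿
⠿⠿⠿⠿⠿⠿

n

⠿⠿⠿⠿⠿⠀⠀⠀⠀⠀⠀⠀
⠿⠿⠿⠿⠿⠀⠀⠀⠀⠀⠀⠀
⠿⠿⠿⠿⠿⠀⠀⠀⠀⠀⠀⠀
⠿⠿⠿⠿⠿⠀⠀⠀⠀⠀⠀⠀
⠿⠿⠿⠿⠿⠿⠿⠿⠂⠿⠿⠀
⠿⠿⠿⠿⠿⠿⠿⠿⠂⠿⠿⠀
⠿⠿⠿⠿⠿⠿⣾⠂⠛⠂⠿⠀
⠿⠿⠿⠿⠿⠿⠂⠂⠂⠂⠂⠀
⠿⠿⠿⠿⠿⠿⠂⠂⠂⠂⠿⠀
⠿⠿⠿⠿⠿⠿⠿⠿⠿⠿⠿⠀
⠿⠿⠿⠿⠿⠿⠿⠿⠿⠿⠿⠀
⠿⠿⠿⠿⠿⠀⠀⠀⠀⠀⠀⠀


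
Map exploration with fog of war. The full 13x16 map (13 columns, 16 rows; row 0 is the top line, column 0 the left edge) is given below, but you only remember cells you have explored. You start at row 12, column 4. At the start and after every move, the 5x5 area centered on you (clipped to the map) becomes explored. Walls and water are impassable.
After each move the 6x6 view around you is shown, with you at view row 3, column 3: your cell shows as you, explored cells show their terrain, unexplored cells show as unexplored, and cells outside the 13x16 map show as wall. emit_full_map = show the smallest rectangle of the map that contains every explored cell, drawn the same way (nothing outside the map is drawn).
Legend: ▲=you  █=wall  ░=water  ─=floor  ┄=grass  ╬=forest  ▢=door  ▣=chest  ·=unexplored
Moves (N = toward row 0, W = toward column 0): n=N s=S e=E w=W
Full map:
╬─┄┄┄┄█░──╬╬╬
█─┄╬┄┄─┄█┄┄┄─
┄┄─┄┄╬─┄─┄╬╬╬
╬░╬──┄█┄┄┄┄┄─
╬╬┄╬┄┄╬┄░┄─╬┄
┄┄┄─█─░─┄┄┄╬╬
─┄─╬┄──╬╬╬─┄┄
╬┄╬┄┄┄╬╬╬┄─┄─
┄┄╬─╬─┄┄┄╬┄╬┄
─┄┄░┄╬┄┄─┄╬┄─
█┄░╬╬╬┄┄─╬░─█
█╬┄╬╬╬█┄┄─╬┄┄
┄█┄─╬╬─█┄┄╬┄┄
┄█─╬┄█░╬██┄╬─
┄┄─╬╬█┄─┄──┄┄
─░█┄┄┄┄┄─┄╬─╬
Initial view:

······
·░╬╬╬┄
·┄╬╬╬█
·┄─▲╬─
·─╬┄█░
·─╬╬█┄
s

·░╬╬╬┄
·┄╬╬╬█
·┄─╬╬─
·─╬▲█░
·─╬╬█┄
·█┄┄┄┄

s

·┄╬╬╬█
·┄─╬╬─
·─╬┄█░
·─╬▲█┄
·█┄┄┄┄
██████

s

·┄─╬╬─
·─╬┄█░
·─╬╬█┄
·█┄▲┄┄
██████
██████

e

┄─╬╬─·
─╬┄█░╬
─╬╬█┄─
█┄┄▲┄┄
██████
██████

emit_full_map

░╬╬╬┄·
┄╬╬╬█·
┄─╬╬─·
─╬┄█░╬
─╬╬█┄─
█┄┄▲┄┄

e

─╬╬─··
╬┄█░╬█
╬╬█┄─┄
┄┄┄▲┄─
██████
██████

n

╬╬╬█··
─╬╬─█┄
╬┄█░╬█
╬╬█▲─┄
┄┄┄┄┄─
██████

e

╬╬█···
╬╬─█┄┄
┄█░╬██
╬█┄▲┄─
┄┄┄┄─┄
██████

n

╬╬┄···
╬╬█┄┄─
╬╬─█┄┄
┄█░▲██
╬█┄─┄─
┄┄┄┄─┄

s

╬╬█┄┄─
╬╬─█┄┄
┄█░╬██
╬█┄▲┄─
┄┄┄┄─┄
██████

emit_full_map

░╬╬╬┄···
┄╬╬╬█┄┄─
┄─╬╬─█┄┄
─╬┄█░╬██
─╬╬█┄▲┄─
█┄┄┄┄┄─┄

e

╬█┄┄─·
╬─█┄┄╬
█░╬██┄
█┄─▲──
┄┄┄─┄╬
██████

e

█┄┄─··
─█┄┄╬┄
░╬██┄╬
┄─┄▲─┄
┄┄─┄╬─
██████

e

┄┄─···
█┄┄╬┄┄
╬██┄╬─
─┄─▲┄┄
┄─┄╬─╬
██████

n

······
┄┄─╬┄┄
█┄┄╬┄┄
╬██▲╬─
─┄──┄┄
┄─┄╬─╬

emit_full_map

░╬╬╬┄······
┄╬╬╬█┄┄─╬┄┄
┄─╬╬─█┄┄╬┄┄
─╬┄█░╬██▲╬─
─╬╬█┄─┄──┄┄
█┄┄┄┄┄─┄╬─╬


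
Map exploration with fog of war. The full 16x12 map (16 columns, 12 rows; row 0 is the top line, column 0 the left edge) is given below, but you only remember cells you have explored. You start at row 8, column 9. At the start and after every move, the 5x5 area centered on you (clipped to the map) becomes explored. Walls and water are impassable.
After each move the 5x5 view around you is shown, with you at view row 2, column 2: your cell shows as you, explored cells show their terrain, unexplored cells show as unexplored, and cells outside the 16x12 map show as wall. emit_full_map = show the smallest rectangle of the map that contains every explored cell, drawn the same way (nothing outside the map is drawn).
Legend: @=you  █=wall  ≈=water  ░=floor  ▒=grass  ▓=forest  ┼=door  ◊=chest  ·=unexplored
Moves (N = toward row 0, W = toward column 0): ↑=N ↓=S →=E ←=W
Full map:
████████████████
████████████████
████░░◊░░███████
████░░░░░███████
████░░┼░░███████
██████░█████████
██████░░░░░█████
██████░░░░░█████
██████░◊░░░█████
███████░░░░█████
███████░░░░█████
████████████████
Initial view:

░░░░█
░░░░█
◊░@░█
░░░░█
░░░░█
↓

░░░░█
◊░░░█
░░@░█
░░░░█
█████

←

░░░░░
░◊░░░
█░@░░
█░░░░
█████

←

█░░░░
█░◊░░
██@░░
██░░░
█████

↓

█░◊░░
██░░░
██@░░
█████
█████

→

░◊░░░
█░░░░
█░@░░
█████
█████

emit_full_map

··░░░░█
█░░░░░█
█░◊░░░█
██░░░░█
██░@░░█
███████

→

◊░░░█
░░░░█
░░@░█
█████
█████

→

░░░██
░░░██
░░@██
█████
█████

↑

░░░██
░░░██
░░@██
░░░██
█████

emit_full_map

··░░░░█·
█░░░░░██
█░◊░░░██
██░░░@██
██░░░░██
████████


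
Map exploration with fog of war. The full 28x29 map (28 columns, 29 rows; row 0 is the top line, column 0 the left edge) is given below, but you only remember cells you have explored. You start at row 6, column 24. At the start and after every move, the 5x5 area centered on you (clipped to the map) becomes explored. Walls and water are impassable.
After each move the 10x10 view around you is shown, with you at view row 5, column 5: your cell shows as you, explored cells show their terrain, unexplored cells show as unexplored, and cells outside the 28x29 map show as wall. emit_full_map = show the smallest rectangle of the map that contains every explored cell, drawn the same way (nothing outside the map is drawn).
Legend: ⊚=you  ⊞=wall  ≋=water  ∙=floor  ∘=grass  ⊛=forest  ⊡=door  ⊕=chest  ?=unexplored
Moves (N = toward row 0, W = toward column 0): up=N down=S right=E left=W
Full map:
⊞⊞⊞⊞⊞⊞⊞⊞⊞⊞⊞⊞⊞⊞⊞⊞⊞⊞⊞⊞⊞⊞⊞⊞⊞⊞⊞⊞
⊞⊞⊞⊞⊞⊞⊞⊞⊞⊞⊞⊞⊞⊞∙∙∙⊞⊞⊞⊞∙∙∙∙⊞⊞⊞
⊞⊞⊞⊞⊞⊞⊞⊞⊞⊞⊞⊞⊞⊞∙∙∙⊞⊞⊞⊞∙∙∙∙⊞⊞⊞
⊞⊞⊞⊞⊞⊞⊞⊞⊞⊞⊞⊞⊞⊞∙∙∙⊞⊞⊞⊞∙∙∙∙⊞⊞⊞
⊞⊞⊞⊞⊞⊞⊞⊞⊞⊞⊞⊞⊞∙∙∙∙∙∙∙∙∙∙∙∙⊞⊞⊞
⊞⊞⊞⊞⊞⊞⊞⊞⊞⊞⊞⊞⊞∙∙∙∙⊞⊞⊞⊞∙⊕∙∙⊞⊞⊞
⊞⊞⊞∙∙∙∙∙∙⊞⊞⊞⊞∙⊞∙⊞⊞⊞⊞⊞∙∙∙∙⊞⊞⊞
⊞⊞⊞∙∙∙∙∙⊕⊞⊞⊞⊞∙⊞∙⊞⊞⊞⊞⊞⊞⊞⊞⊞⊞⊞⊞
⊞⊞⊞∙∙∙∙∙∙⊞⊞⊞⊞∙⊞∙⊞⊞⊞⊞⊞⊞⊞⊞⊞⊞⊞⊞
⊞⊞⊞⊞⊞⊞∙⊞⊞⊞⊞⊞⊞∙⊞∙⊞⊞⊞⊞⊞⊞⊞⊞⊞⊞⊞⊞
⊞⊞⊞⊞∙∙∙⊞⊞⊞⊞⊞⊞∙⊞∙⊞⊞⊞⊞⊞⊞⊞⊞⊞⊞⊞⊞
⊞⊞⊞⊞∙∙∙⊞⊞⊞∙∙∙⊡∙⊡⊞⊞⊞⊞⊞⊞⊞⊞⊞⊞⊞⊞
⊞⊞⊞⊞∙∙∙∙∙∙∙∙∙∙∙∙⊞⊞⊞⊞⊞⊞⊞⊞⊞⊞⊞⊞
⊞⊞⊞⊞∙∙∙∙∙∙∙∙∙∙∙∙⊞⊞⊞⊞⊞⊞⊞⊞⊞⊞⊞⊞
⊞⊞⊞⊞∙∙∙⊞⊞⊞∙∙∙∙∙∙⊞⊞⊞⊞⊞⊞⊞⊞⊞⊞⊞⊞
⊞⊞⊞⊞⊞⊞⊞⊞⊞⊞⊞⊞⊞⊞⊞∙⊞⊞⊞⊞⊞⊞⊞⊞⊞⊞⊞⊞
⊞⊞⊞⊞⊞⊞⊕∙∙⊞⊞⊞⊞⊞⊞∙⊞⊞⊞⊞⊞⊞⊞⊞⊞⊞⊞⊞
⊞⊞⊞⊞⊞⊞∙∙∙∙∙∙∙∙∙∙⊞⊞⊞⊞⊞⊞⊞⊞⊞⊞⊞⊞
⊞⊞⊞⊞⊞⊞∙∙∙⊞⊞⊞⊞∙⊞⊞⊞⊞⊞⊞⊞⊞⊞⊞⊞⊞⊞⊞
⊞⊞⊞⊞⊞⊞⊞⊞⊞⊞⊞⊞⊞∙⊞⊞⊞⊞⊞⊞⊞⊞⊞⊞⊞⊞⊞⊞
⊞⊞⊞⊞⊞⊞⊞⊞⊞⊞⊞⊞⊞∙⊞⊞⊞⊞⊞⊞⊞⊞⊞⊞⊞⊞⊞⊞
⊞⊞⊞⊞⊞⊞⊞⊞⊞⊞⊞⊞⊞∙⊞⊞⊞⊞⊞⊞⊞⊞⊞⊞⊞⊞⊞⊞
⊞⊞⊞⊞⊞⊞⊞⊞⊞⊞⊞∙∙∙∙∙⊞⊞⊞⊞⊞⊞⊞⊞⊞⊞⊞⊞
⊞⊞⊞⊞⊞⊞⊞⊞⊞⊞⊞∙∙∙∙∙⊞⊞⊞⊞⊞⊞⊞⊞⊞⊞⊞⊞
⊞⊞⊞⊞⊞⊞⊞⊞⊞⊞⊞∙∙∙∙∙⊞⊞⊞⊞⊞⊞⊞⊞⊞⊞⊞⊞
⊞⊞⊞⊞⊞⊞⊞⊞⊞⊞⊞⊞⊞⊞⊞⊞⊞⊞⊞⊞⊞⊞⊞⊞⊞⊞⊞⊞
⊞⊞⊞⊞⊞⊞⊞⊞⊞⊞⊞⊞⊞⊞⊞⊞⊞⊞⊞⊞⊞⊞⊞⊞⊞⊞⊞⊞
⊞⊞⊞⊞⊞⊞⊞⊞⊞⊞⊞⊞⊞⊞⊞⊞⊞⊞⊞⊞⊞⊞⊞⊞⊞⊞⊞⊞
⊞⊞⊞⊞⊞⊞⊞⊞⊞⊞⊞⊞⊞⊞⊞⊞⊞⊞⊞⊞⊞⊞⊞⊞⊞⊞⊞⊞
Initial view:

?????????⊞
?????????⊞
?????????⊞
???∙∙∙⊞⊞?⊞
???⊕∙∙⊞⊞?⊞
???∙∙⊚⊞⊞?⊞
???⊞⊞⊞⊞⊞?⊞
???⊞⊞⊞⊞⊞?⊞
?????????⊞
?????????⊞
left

??????????
??????????
??????????
???∙∙∙∙⊞⊞?
???∙⊕∙∙⊞⊞?
???∙∙⊚∙⊞⊞?
???⊞⊞⊞⊞⊞⊞?
???⊞⊞⊞⊞⊞⊞?
??????????
??????????

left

??????????
??????????
??????????
???∙∙∙∙∙⊞⊞
???⊞∙⊕∙∙⊞⊞
???⊞∙⊚∙∙⊞⊞
???⊞⊞⊞⊞⊞⊞⊞
???⊞⊞⊞⊞⊞⊞⊞
??????????
??????????

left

??????????
??????????
??????????
???∙∙∙∙∙∙⊞
???⊞⊞∙⊕∙∙⊞
???⊞⊞⊚∙∙∙⊞
???⊞⊞⊞⊞⊞⊞⊞
???⊞⊞⊞⊞⊞⊞⊞
??????????
??????????

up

??????????
??????????
??????????
???⊞⊞∙∙∙??
???∙∙∙∙∙∙⊞
???⊞⊞⊚⊕∙∙⊞
???⊞⊞∙∙∙∙⊞
???⊞⊞⊞⊞⊞⊞⊞
???⊞⊞⊞⊞⊞⊞⊞
??????????

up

⊞⊞⊞⊞⊞⊞⊞⊞⊞⊞
??????????
??????????
???⊞⊞∙∙∙??
???⊞⊞∙∙∙??
???∙∙⊚∙∙∙⊞
???⊞⊞∙⊕∙∙⊞
???⊞⊞∙∙∙∙⊞
???⊞⊞⊞⊞⊞⊞⊞
???⊞⊞⊞⊞⊞⊞⊞

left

⊞⊞⊞⊞⊞⊞⊞⊞⊞⊞
??????????
??????????
???⊞⊞⊞∙∙∙?
???⊞⊞⊞∙∙∙?
???∙∙⊚∙∙∙∙
???⊞⊞⊞∙⊕∙∙
???⊞⊞⊞∙∙∙∙
????⊞⊞⊞⊞⊞⊞
????⊞⊞⊞⊞⊞⊞

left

⊞⊞⊞⊞⊞⊞⊞⊞⊞⊞
??????????
??????????
???⊞⊞⊞⊞∙∙∙
???⊞⊞⊞⊞∙∙∙
???∙∙⊚∙∙∙∙
???⊞⊞⊞⊞∙⊕∙
???⊞⊞⊞⊞∙∙∙
?????⊞⊞⊞⊞⊞
?????⊞⊞⊞⊞⊞

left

⊞⊞⊞⊞⊞⊞⊞⊞⊞⊞
??????????
??????????
???∙⊞⊞⊞⊞∙∙
???∙⊞⊞⊞⊞∙∙
???∙∙⊚∙∙∙∙
???∙⊞⊞⊞⊞∙⊕
???⊞⊞⊞⊞⊞∙∙
??????⊞⊞⊞⊞
??????⊞⊞⊞⊞

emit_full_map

∙⊞⊞⊞⊞∙∙∙???
∙⊞⊞⊞⊞∙∙∙???
∙∙⊚∙∙∙∙∙∙⊞⊞
∙⊞⊞⊞⊞∙⊕∙∙⊞⊞
⊞⊞⊞⊞⊞∙∙∙∙⊞⊞
???⊞⊞⊞⊞⊞⊞⊞⊞
???⊞⊞⊞⊞⊞⊞⊞⊞

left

⊞⊞⊞⊞⊞⊞⊞⊞⊞⊞
??????????
??????????
???∙∙⊞⊞⊞⊞∙
???∙∙⊞⊞⊞⊞∙
???∙∙⊚∙∙∙∙
???∙∙⊞⊞⊞⊞∙
???∙⊞⊞⊞⊞⊞∙
???????⊞⊞⊞
???????⊞⊞⊞

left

⊞⊞⊞⊞⊞⊞⊞⊞⊞⊞
??????????
??????????
???∙∙∙⊞⊞⊞⊞
???∙∙∙⊞⊞⊞⊞
???∙∙⊚∙∙∙∙
???∙∙∙⊞⊞⊞⊞
???⊞∙⊞⊞⊞⊞⊞
????????⊞⊞
????????⊞⊞

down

??????????
??????????
???∙∙∙⊞⊞⊞⊞
???∙∙∙⊞⊞⊞⊞
???∙∙∙∙∙∙∙
???∙∙⊚⊞⊞⊞⊞
???⊞∙⊞⊞⊞⊞⊞
???⊞∙⊞⊞⊞⊞⊞
????????⊞⊞
??????????

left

??????????
??????????
????∙∙∙⊞⊞⊞
???⊞∙∙∙⊞⊞⊞
???∙∙∙∙∙∙∙
???∙∙⊚∙⊞⊞⊞
???∙⊞∙⊞⊞⊞⊞
???∙⊞∙⊞⊞⊞⊞
?????????⊞
??????????

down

??????????
????∙∙∙⊞⊞⊞
???⊞∙∙∙⊞⊞⊞
???∙∙∙∙∙∙∙
???∙∙∙∙⊞⊞⊞
???∙⊞⊚⊞⊞⊞⊞
???∙⊞∙⊞⊞⊞⊞
???∙⊞∙⊞⊞?⊞
??????????
??????????

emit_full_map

?∙∙∙⊞⊞⊞⊞∙∙∙???
⊞∙∙∙⊞⊞⊞⊞∙∙∙???
∙∙∙∙∙∙∙∙∙∙∙∙⊞⊞
∙∙∙∙⊞⊞⊞⊞∙⊕∙∙⊞⊞
∙⊞⊚⊞⊞⊞⊞⊞∙∙∙∙⊞⊞
∙⊞∙⊞⊞⊞⊞⊞⊞⊞⊞⊞⊞⊞
∙⊞∙⊞⊞?⊞⊞⊞⊞⊞⊞⊞⊞

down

????∙∙∙⊞⊞⊞
???⊞∙∙∙⊞⊞⊞
???∙∙∙∙∙∙∙
???∙∙∙∙⊞⊞⊞
???∙⊞∙⊞⊞⊞⊞
???∙⊞⊚⊞⊞⊞⊞
???∙⊞∙⊞⊞?⊞
???∙⊞∙⊞⊞??
??????????
??????????

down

???⊞∙∙∙⊞⊞⊞
???∙∙∙∙∙∙∙
???∙∙∙∙⊞⊞⊞
???∙⊞∙⊞⊞⊞⊞
???∙⊞∙⊞⊞⊞⊞
???∙⊞⊚⊞⊞?⊞
???∙⊞∙⊞⊞??
???∙⊞∙⊞⊞??
??????????
??????????

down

???∙∙∙∙∙∙∙
???∙∙∙∙⊞⊞⊞
???∙⊞∙⊞⊞⊞⊞
???∙⊞∙⊞⊞⊞⊞
???∙⊞∙⊞⊞?⊞
???∙⊞⊚⊞⊞??
???∙⊞∙⊞⊞??
???⊡∙⊡⊞⊞??
??????????
??????????

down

???∙∙∙∙⊞⊞⊞
???∙⊞∙⊞⊞⊞⊞
???∙⊞∙⊞⊞⊞⊞
???∙⊞∙⊞⊞?⊞
???∙⊞∙⊞⊞??
???∙⊞⊚⊞⊞??
???⊡∙⊡⊞⊞??
???∙∙∙⊞⊞??
??????????
??????????

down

???∙⊞∙⊞⊞⊞⊞
???∙⊞∙⊞⊞⊞⊞
???∙⊞∙⊞⊞?⊞
???∙⊞∙⊞⊞??
???∙⊞∙⊞⊞??
???⊡∙⊚⊞⊞??
???∙∙∙⊞⊞??
???∙∙∙⊞⊞??
??????????
??????????

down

???∙⊞∙⊞⊞⊞⊞
???∙⊞∙⊞⊞?⊞
???∙⊞∙⊞⊞??
???∙⊞∙⊞⊞??
???⊡∙⊡⊞⊞??
???∙∙⊚⊞⊞??
???∙∙∙⊞⊞??
???∙∙∙⊞⊞??
??????????
??????????

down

???∙⊞∙⊞⊞?⊞
???∙⊞∙⊞⊞??
???∙⊞∙⊞⊞??
???⊡∙⊡⊞⊞??
???∙∙∙⊞⊞??
???∙∙⊚⊞⊞??
???∙∙∙⊞⊞??
???⊞⊞∙⊞⊞??
??????????
??????????

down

???∙⊞∙⊞⊞??
???∙⊞∙⊞⊞??
???⊡∙⊡⊞⊞??
???∙∙∙⊞⊞??
???∙∙∙⊞⊞??
???∙∙⊚⊞⊞??
???⊞⊞∙⊞⊞??
???⊞⊞∙⊞⊞??
??????????
??????????

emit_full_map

?∙∙∙⊞⊞⊞⊞∙∙∙???
⊞∙∙∙⊞⊞⊞⊞∙∙∙???
∙∙∙∙∙∙∙∙∙∙∙∙⊞⊞
∙∙∙∙⊞⊞⊞⊞∙⊕∙∙⊞⊞
∙⊞∙⊞⊞⊞⊞⊞∙∙∙∙⊞⊞
∙⊞∙⊞⊞⊞⊞⊞⊞⊞⊞⊞⊞⊞
∙⊞∙⊞⊞?⊞⊞⊞⊞⊞⊞⊞⊞
∙⊞∙⊞⊞?????????
∙⊞∙⊞⊞?????????
⊡∙⊡⊞⊞?????????
∙∙∙⊞⊞?????????
∙∙∙⊞⊞?????????
∙∙⊚⊞⊞?????????
⊞⊞∙⊞⊞?????????
⊞⊞∙⊞⊞?????????

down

???∙⊞∙⊞⊞??
???⊡∙⊡⊞⊞??
???∙∙∙⊞⊞??
???∙∙∙⊞⊞??
???∙∙∙⊞⊞??
???⊞⊞⊚⊞⊞??
???⊞⊞∙⊞⊞??
???∙∙∙⊞⊞??
??????????
??????????

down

???⊡∙⊡⊞⊞??
???∙∙∙⊞⊞??
???∙∙∙⊞⊞??
???∙∙∙⊞⊞??
???⊞⊞∙⊞⊞??
???⊞⊞⊚⊞⊞??
???∙∙∙⊞⊞??
???∙⊞⊞⊞⊞??
??????????
??????????

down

???∙∙∙⊞⊞??
???∙∙∙⊞⊞??
???∙∙∙⊞⊞??
???⊞⊞∙⊞⊞??
???⊞⊞∙⊞⊞??
???∙∙⊚⊞⊞??
???∙⊞⊞⊞⊞??
???∙⊞⊞⊞⊞??
??????????
??????????

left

????∙∙∙⊞⊞?
????∙∙∙⊞⊞?
????∙∙∙⊞⊞?
???⊞⊞⊞∙⊞⊞?
???⊞⊞⊞∙⊞⊞?
???∙∙⊚∙⊞⊞?
???⊞∙⊞⊞⊞⊞?
???⊞∙⊞⊞⊞⊞?
??????????
??????????

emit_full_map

??∙∙∙⊞⊞⊞⊞∙∙∙???
?⊞∙∙∙⊞⊞⊞⊞∙∙∙???
?∙∙∙∙∙∙∙∙∙∙∙∙⊞⊞
?∙∙∙∙⊞⊞⊞⊞∙⊕∙∙⊞⊞
?∙⊞∙⊞⊞⊞⊞⊞∙∙∙∙⊞⊞
?∙⊞∙⊞⊞⊞⊞⊞⊞⊞⊞⊞⊞⊞
?∙⊞∙⊞⊞?⊞⊞⊞⊞⊞⊞⊞⊞
?∙⊞∙⊞⊞?????????
?∙⊞∙⊞⊞?????????
?⊡∙⊡⊞⊞?????????
?∙∙∙⊞⊞?????????
?∙∙∙⊞⊞?????????
?∙∙∙⊞⊞?????????
⊞⊞⊞∙⊞⊞?????????
⊞⊞⊞∙⊞⊞?????????
∙∙⊚∙⊞⊞?????????
⊞∙⊞⊞⊞⊞?????????
⊞∙⊞⊞⊞⊞?????????

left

?????∙∙∙⊞⊞
?????∙∙∙⊞⊞
?????∙∙∙⊞⊞
???⊞⊞⊞⊞∙⊞⊞
???⊞⊞⊞⊞∙⊞⊞
???∙∙⊚∙∙⊞⊞
???⊞⊞∙⊞⊞⊞⊞
???⊞⊞∙⊞⊞⊞⊞
??????????
??????????

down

?????∙∙∙⊞⊞
?????∙∙∙⊞⊞
???⊞⊞⊞⊞∙⊞⊞
???⊞⊞⊞⊞∙⊞⊞
???∙∙∙∙∙⊞⊞
???⊞⊞⊚⊞⊞⊞⊞
???⊞⊞∙⊞⊞⊞⊞
???⊞⊞∙⊞⊞??
??????????
??????????

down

?????∙∙∙⊞⊞
???⊞⊞⊞⊞∙⊞⊞
???⊞⊞⊞⊞∙⊞⊞
???∙∙∙∙∙⊞⊞
???⊞⊞∙⊞⊞⊞⊞
???⊞⊞⊚⊞⊞⊞⊞
???⊞⊞∙⊞⊞??
???⊞⊞∙⊞⊞??
??????????
??????????

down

???⊞⊞⊞⊞∙⊞⊞
???⊞⊞⊞⊞∙⊞⊞
???∙∙∙∙∙⊞⊞
???⊞⊞∙⊞⊞⊞⊞
???⊞⊞∙⊞⊞⊞⊞
???⊞⊞⊚⊞⊞??
???⊞⊞∙⊞⊞??
???∙∙∙∙∙??
??????????
??????????

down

???⊞⊞⊞⊞∙⊞⊞
???∙∙∙∙∙⊞⊞
???⊞⊞∙⊞⊞⊞⊞
???⊞⊞∙⊞⊞⊞⊞
???⊞⊞∙⊞⊞??
???⊞⊞⊚⊞⊞??
???∙∙∙∙∙??
???∙∙∙∙∙??
??????????
??????????

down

???∙∙∙∙∙⊞⊞
???⊞⊞∙⊞⊞⊞⊞
???⊞⊞∙⊞⊞⊞⊞
???⊞⊞∙⊞⊞??
???⊞⊞∙⊞⊞??
???∙∙⊚∙∙??
???∙∙∙∙∙??
???∙∙∙∙∙??
??????????
??????????

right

??∙∙∙∙∙⊞⊞?
??⊞⊞∙⊞⊞⊞⊞?
??⊞⊞∙⊞⊞⊞⊞?
??⊞⊞∙⊞⊞⊞??
??⊞⊞∙⊞⊞⊞??
??∙∙∙⊚∙⊞??
??∙∙∙∙∙⊞??
??∙∙∙∙∙⊞??
??????????
??????????

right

?∙∙∙∙∙⊞⊞??
?⊞⊞∙⊞⊞⊞⊞??
?⊞⊞∙⊞⊞⊞⊞??
?⊞⊞∙⊞⊞⊞⊞??
?⊞⊞∙⊞⊞⊞⊞??
?∙∙∙∙⊚⊞⊞??
?∙∙∙∙∙⊞⊞??
?∙∙∙∙∙⊞⊞??
??????????
??????????

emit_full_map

???∙∙∙⊞⊞⊞⊞∙∙∙???
??⊞∙∙∙⊞⊞⊞⊞∙∙∙???
??∙∙∙∙∙∙∙∙∙∙∙∙⊞⊞
??∙∙∙∙⊞⊞⊞⊞∙⊕∙∙⊞⊞
??∙⊞∙⊞⊞⊞⊞⊞∙∙∙∙⊞⊞
??∙⊞∙⊞⊞⊞⊞⊞⊞⊞⊞⊞⊞⊞
??∙⊞∙⊞⊞?⊞⊞⊞⊞⊞⊞⊞⊞
??∙⊞∙⊞⊞?????????
??∙⊞∙⊞⊞?????????
??⊡∙⊡⊞⊞?????????
??∙∙∙⊞⊞?????????
??∙∙∙⊞⊞?????????
??∙∙∙⊞⊞?????????
⊞⊞⊞⊞∙⊞⊞?????????
⊞⊞⊞⊞∙⊞⊞?????????
∙∙∙∙∙⊞⊞?????????
⊞⊞∙⊞⊞⊞⊞?????????
⊞⊞∙⊞⊞⊞⊞?????????
⊞⊞∙⊞⊞⊞⊞?????????
⊞⊞∙⊞⊞⊞⊞?????????
∙∙∙∙⊚⊞⊞?????????
∙∙∙∙∙⊞⊞?????????
∙∙∙∙∙⊞⊞?????????
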